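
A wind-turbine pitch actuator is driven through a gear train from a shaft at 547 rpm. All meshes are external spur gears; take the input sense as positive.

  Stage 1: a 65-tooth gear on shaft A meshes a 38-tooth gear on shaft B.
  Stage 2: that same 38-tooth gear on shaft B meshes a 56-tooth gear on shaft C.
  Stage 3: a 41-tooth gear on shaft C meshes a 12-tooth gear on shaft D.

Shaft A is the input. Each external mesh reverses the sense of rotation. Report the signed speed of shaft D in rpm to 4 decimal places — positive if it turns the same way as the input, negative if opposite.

Stage 1 [65T→38T]: ω = 547.0000×65/38 = 935.6579 rpm, dir flips to −; running = −935.6579
Stage 2 [38T→56T]: ω = 935.6579×38/56 = 634.9107 rpm, dir flips to +; running = +634.9107
Stage 3 [41T→12T]: ω = 634.9107×41/12 = 2169.2783 rpm, dir flips to −; running = −2169.2783

-2169.2783 rpm (opposite to input, |ω| = 2169.2783 rpm)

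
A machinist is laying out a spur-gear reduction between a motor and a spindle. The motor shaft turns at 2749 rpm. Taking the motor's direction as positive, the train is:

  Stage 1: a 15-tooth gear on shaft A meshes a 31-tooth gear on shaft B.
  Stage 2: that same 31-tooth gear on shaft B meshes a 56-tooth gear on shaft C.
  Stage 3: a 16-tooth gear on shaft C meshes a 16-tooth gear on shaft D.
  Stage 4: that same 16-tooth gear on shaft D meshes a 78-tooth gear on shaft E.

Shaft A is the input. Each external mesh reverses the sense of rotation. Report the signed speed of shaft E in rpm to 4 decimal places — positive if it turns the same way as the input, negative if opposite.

Stage 1 [15T→31T]: ω = 2749.0000×15/31 = 1330.1613 rpm, dir flips to −; running = −1330.1613
Stage 2 [31T→56T]: ω = 1330.1613×31/56 = 736.3393 rpm, dir flips to +; running = +736.3393
Stage 3 [16T→16T]: ω = 736.3393×16/16 = 736.3393 rpm, dir flips to −; running = −736.3393
Stage 4 [16T→78T]: ω = 736.3393×16/78 = 151.0440 rpm, dir flips to +; running = +151.0440

+151.0440 rpm (same as input, |ω| = 151.0440 rpm)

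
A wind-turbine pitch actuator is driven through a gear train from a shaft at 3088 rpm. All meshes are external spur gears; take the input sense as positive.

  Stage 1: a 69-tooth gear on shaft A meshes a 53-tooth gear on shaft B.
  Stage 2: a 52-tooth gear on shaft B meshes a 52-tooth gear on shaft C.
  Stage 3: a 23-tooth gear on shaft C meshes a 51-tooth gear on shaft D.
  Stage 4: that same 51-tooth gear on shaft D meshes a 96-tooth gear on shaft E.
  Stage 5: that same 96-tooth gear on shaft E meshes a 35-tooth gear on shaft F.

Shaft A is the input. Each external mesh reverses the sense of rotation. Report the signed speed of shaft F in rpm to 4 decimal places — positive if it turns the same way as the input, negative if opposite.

Stage 1 [69T→53T]: ω = 3088.0000×69/53 = 4020.2264 rpm, dir flips to −; running = −4020.2264
Stage 2 [52T→52T]: ω = 4020.2264×52/52 = 4020.2264 rpm, dir flips to +; running = +4020.2264
Stage 3 [23T→51T]: ω = 4020.2264×23/51 = 1813.0433 rpm, dir flips to −; running = −1813.0433
Stage 4 [51T→96T]: ω = 1813.0433×51/96 = 963.1792 rpm, dir flips to +; running = +963.1792
Stage 5 [96T→35T]: ω = 963.1792×96/35 = 2641.8631 rpm, dir flips to −; running = −2641.8631

-2641.8631 rpm (opposite to input, |ω| = 2641.8631 rpm)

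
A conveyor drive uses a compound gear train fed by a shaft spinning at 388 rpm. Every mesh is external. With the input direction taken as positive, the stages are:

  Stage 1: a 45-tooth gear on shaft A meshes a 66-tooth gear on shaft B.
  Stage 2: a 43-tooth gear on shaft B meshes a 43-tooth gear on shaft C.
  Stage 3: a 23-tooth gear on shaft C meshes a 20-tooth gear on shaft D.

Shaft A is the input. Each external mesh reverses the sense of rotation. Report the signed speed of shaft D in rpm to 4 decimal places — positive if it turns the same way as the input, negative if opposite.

-304.2273 rpm (opposite to input, |ω| = 304.2273 rpm)

Stage 1 [45T→66T]: ω = 388.0000×45/66 = 264.5455 rpm, dir flips to −; running = −264.5455
Stage 2 [43T→43T]: ω = 264.5455×43/43 = 264.5455 rpm, dir flips to +; running = +264.5455
Stage 3 [23T→20T]: ω = 264.5455×23/20 = 304.2273 rpm, dir flips to −; running = −304.2273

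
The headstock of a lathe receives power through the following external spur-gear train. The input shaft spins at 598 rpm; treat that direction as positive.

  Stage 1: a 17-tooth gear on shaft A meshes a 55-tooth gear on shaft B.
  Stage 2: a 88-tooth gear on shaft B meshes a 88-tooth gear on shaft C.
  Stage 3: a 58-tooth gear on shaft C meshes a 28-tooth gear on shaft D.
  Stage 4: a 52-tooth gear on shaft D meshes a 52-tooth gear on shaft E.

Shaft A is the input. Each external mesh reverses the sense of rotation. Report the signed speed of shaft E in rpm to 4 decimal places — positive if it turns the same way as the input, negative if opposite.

Stage 1 [17T→55T]: ω = 598.0000×17/55 = 184.8364 rpm, dir flips to −; running = −184.8364
Stage 2 [88T→88T]: ω = 184.8364×88/88 = 184.8364 rpm, dir flips to +; running = +184.8364
Stage 3 [58T→28T]: ω = 184.8364×58/28 = 382.8753 rpm, dir flips to −; running = −382.8753
Stage 4 [52T→52T]: ω = 382.8753×52/52 = 382.8753 rpm, dir flips to +; running = +382.8753

+382.8753 rpm (same as input, |ω| = 382.8753 rpm)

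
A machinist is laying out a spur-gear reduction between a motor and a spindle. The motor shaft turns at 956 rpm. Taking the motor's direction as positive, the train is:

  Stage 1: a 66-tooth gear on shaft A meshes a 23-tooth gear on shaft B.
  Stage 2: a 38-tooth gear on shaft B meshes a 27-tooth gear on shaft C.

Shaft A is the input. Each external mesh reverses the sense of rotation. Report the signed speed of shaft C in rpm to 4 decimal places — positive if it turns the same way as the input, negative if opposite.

Stage 1 [66T→23T]: ω = 956.0000×66/23 = 2743.3043 rpm, dir flips to −; running = −2743.3043
Stage 2 [38T→27T]: ω = 2743.3043×38/27 = 3860.9469 rpm, dir flips to +; running = +3860.9469

+3860.9469 rpm (same as input, |ω| = 3860.9469 rpm)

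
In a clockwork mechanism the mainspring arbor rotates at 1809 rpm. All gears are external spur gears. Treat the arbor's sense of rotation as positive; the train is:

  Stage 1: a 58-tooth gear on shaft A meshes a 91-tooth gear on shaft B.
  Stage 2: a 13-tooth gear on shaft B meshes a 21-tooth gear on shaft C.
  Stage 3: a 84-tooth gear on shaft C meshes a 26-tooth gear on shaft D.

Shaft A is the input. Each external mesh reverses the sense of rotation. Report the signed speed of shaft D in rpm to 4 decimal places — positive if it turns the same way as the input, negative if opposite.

-2305.9780 rpm (opposite to input, |ω| = 2305.9780 rpm)

Stage 1 [58T→91T]: ω = 1809.0000×58/91 = 1152.9890 rpm, dir flips to −; running = −1152.9890
Stage 2 [13T→21T]: ω = 1152.9890×13/21 = 713.7551 rpm, dir flips to +; running = +713.7551
Stage 3 [84T→26T]: ω = 713.7551×84/26 = 2305.9780 rpm, dir flips to −; running = −2305.9780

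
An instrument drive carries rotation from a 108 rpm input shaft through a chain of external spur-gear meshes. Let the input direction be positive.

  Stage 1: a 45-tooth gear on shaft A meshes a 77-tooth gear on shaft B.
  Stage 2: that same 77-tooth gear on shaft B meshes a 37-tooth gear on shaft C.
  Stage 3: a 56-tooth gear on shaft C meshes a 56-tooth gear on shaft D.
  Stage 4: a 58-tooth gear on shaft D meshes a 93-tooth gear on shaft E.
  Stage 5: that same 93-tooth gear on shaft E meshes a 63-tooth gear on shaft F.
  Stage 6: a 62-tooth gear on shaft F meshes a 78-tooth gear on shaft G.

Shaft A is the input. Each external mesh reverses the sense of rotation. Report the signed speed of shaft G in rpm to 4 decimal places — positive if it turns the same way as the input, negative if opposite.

+96.1212 rpm (same as input, |ω| = 96.1212 rpm)

Stage 1 [45T→77T]: ω = 108.0000×45/77 = 63.1169 rpm, dir flips to −; running = −63.1169
Stage 2 [77T→37T]: ω = 63.1169×77/37 = 131.3514 rpm, dir flips to +; running = +131.3514
Stage 3 [56T→56T]: ω = 131.3514×56/56 = 131.3514 rpm, dir flips to −; running = −131.3514
Stage 4 [58T→93T]: ω = 131.3514×58/93 = 81.9180 rpm, dir flips to +; running = +81.9180
Stage 5 [93T→63T]: ω = 81.9180×93/63 = 120.9266 rpm, dir flips to −; running = −120.9266
Stage 6 [62T→78T]: ω = 120.9266×62/78 = 96.1212 rpm, dir flips to +; running = +96.1212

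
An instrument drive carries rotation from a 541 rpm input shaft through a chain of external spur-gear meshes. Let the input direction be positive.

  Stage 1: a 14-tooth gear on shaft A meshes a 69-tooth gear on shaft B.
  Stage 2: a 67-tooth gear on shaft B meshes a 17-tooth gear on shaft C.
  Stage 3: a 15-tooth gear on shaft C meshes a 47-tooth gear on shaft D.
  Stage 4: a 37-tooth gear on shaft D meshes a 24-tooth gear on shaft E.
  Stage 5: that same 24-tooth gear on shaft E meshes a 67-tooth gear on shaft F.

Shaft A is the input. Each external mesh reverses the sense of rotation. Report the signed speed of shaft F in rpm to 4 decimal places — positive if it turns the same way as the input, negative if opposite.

Stage 1 [14T→69T]: ω = 541.0000×14/69 = 109.7681 rpm, dir flips to −; running = −109.7681
Stage 2 [67T→17T]: ω = 109.7681×67/17 = 432.6155 rpm, dir flips to +; running = +432.6155
Stage 3 [15T→47T]: ω = 432.6155×15/47 = 138.0688 rpm, dir flips to −; running = −138.0688
Stage 4 [37T→24T]: ω = 138.0688×37/24 = 212.8560 rpm, dir flips to +; running = +212.8560
Stage 5 [24T→67T]: ω = 212.8560×24/67 = 76.2469 rpm, dir flips to −; running = −76.2469

-76.2469 rpm (opposite to input, |ω| = 76.2469 rpm)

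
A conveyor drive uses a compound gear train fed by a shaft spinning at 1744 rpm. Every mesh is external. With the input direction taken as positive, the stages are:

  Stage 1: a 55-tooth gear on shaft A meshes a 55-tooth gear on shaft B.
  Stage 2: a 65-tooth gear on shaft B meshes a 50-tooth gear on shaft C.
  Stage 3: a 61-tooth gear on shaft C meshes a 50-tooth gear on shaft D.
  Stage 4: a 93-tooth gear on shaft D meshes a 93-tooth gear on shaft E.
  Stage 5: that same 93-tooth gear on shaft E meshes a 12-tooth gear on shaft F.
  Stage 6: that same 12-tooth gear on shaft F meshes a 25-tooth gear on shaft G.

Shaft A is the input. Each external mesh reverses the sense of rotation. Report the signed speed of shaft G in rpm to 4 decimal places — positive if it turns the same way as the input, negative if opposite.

+10289.4605 rpm (same as input, |ω| = 10289.4605 rpm)

Stage 1 [55T→55T]: ω = 1744.0000×55/55 = 1744.0000 rpm, dir flips to −; running = −1744.0000
Stage 2 [65T→50T]: ω = 1744.0000×65/50 = 2267.2000 rpm, dir flips to +; running = +2267.2000
Stage 3 [61T→50T]: ω = 2267.2000×61/50 = 2765.9840 rpm, dir flips to −; running = −2765.9840
Stage 4 [93T→93T]: ω = 2765.9840×93/93 = 2765.9840 rpm, dir flips to +; running = +2765.9840
Stage 5 [93T→12T]: ω = 2765.9840×93/12 = 21436.3760 rpm, dir flips to −; running = −21436.3760
Stage 6 [12T→25T]: ω = 21436.3760×12/25 = 10289.4605 rpm, dir flips to +; running = +10289.4605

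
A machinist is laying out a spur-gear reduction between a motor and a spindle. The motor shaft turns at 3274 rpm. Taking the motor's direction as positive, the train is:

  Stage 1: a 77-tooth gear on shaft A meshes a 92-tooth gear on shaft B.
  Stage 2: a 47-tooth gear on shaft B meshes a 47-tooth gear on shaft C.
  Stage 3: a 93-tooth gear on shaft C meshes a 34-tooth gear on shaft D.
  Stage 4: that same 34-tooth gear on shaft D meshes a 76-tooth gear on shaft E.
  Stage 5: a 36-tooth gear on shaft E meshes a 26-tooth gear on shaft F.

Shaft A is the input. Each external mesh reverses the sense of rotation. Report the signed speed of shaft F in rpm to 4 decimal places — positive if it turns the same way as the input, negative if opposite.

-4642.8011 rpm (opposite to input, |ω| = 4642.8011 rpm)

Stage 1 [77T→92T]: ω = 3274.0000×77/92 = 2740.1957 rpm, dir flips to −; running = −2740.1957
Stage 2 [47T→47T]: ω = 2740.1957×47/47 = 2740.1957 rpm, dir flips to +; running = +2740.1957
Stage 3 [93T→34T]: ω = 2740.1957×93/34 = 7495.2410 rpm, dir flips to −; running = −7495.2410
Stage 4 [34T→76T]: ω = 7495.2410×34/76 = 3353.1342 rpm, dir flips to +; running = +3353.1342
Stage 5 [36T→26T]: ω = 3353.1342×36/26 = 4642.8011 rpm, dir flips to −; running = −4642.8011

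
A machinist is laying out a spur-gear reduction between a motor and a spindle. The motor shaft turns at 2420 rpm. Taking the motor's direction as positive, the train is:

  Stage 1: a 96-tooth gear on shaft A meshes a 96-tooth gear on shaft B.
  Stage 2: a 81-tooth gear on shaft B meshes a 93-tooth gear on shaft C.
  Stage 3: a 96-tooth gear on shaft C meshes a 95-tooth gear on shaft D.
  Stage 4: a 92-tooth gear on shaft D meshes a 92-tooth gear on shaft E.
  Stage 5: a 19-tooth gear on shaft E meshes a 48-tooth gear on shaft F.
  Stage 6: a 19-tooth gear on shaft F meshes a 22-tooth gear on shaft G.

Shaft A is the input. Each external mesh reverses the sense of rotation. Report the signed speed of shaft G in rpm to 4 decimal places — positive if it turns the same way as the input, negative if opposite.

Stage 1 [96T→96T]: ω = 2420.0000×96/96 = 2420.0000 rpm, dir flips to −; running = −2420.0000
Stage 2 [81T→93T]: ω = 2420.0000×81/93 = 2107.7419 rpm, dir flips to +; running = +2107.7419
Stage 3 [96T→95T]: ω = 2107.7419×96/95 = 2129.9287 rpm, dir flips to −; running = −2129.9287
Stage 4 [92T→92T]: ω = 2129.9287×92/92 = 2129.9287 rpm, dir flips to +; running = +2129.9287
Stage 5 [19T→48T]: ω = 2129.9287×19/48 = 843.0968 rpm, dir flips to −; running = −843.0968
Stage 6 [19T→22T]: ω = 843.0968×19/22 = 728.1290 rpm, dir flips to +; running = +728.1290

+728.1290 rpm (same as input, |ω| = 728.1290 rpm)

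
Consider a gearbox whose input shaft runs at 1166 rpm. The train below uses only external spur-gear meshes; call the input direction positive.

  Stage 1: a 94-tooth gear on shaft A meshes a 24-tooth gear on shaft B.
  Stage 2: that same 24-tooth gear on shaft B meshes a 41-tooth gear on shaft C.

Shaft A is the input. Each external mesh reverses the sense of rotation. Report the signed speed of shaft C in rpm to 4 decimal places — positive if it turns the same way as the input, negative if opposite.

Stage 1 [94T→24T]: ω = 1166.0000×94/24 = 4566.8333 rpm, dir flips to −; running = −4566.8333
Stage 2 [24T→41T]: ω = 4566.8333×24/41 = 2673.2683 rpm, dir flips to +; running = +2673.2683

+2673.2683 rpm (same as input, |ω| = 2673.2683 rpm)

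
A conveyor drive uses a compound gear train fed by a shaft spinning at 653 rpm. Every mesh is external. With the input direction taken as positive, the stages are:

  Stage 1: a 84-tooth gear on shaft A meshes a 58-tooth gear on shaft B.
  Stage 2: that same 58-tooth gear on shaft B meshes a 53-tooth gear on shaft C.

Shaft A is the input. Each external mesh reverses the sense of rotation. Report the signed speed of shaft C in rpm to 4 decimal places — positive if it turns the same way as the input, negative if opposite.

+1034.9434 rpm (same as input, |ω| = 1034.9434 rpm)

Stage 1 [84T→58T]: ω = 653.0000×84/58 = 945.7241 rpm, dir flips to −; running = −945.7241
Stage 2 [58T→53T]: ω = 945.7241×58/53 = 1034.9434 rpm, dir flips to +; running = +1034.9434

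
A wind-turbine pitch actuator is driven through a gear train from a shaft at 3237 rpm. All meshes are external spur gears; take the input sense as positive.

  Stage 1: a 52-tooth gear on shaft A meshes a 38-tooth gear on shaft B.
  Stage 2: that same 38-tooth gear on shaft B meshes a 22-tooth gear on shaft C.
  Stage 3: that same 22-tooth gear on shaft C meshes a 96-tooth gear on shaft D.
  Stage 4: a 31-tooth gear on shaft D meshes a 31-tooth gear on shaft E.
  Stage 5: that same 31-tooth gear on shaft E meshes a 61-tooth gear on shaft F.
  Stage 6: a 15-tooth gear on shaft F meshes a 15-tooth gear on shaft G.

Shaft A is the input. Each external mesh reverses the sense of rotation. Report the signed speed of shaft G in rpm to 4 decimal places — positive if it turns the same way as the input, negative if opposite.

Stage 1 [52T→38T]: ω = 3237.0000×52/38 = 4429.5789 rpm, dir flips to −; running = −4429.5789
Stage 2 [38T→22T]: ω = 4429.5789×38/22 = 7651.0909 rpm, dir flips to +; running = +7651.0909
Stage 3 [22T→96T]: ω = 7651.0909×22/96 = 1753.3750 rpm, dir flips to −; running = −1753.3750
Stage 4 [31T→31T]: ω = 1753.3750×31/31 = 1753.3750 rpm, dir flips to +; running = +1753.3750
Stage 5 [31T→61T]: ω = 1753.3750×31/61 = 891.0594 rpm, dir flips to −; running = −891.0594
Stage 6 [15T→15T]: ω = 891.0594×15/15 = 891.0594 rpm, dir flips to +; running = +891.0594

+891.0594 rpm (same as input, |ω| = 891.0594 rpm)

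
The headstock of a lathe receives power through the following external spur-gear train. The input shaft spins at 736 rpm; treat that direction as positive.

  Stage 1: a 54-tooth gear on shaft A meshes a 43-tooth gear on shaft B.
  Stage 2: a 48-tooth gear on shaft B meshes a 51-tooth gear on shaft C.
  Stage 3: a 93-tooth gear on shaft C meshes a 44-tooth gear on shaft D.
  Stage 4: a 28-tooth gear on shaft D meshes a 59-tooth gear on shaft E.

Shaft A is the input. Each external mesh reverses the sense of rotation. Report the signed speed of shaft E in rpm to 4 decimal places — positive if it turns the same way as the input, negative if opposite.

Stage 1 [54T→43T]: ω = 736.0000×54/43 = 924.2791 rpm, dir flips to −; running = −924.2791
Stage 2 [48T→51T]: ω = 924.2791×48/51 = 869.9097 rpm, dir flips to +; running = +869.9097
Stage 3 [93T→44T]: ω = 869.9097×93/44 = 1838.6728 rpm, dir flips to −; running = −1838.6728
Stage 4 [28T→59T]: ω = 1838.6728×28/59 = 872.5905 rpm, dir flips to +; running = +872.5905

+872.5905 rpm (same as input, |ω| = 872.5905 rpm)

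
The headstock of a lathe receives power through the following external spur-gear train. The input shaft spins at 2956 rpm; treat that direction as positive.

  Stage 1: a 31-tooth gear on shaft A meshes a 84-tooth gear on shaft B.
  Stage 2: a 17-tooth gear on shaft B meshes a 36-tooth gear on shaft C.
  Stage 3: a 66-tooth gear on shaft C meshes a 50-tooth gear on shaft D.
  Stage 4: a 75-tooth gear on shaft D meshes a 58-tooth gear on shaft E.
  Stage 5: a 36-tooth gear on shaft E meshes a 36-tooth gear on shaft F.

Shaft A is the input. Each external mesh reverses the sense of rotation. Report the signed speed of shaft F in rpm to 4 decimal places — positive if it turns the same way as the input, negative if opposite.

Stage 1 [31T→84T]: ω = 2956.0000×31/84 = 1090.9048 rpm, dir flips to −; running = −1090.9048
Stage 2 [17T→36T]: ω = 1090.9048×17/36 = 515.1495 rpm, dir flips to +; running = +515.1495
Stage 3 [66T→50T]: ω = 515.1495×66/50 = 679.9973 rpm, dir flips to −; running = −679.9973
Stage 4 [75T→58T]: ω = 679.9973×75/58 = 879.3069 rpm, dir flips to +; running = +879.3069
Stage 5 [36T→36T]: ω = 879.3069×36/36 = 879.3069 rpm, dir flips to −; running = −879.3069

-879.3069 rpm (opposite to input, |ω| = 879.3069 rpm)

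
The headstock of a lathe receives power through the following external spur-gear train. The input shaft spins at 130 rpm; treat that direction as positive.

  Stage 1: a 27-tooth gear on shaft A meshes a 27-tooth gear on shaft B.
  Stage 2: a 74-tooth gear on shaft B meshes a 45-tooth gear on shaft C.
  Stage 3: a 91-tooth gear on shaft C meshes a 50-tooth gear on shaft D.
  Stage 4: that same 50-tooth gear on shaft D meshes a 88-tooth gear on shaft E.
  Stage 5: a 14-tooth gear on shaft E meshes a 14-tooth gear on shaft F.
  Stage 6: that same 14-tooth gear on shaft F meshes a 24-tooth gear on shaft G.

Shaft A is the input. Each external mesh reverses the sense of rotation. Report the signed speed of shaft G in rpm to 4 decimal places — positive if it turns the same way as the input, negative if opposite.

+128.9550 rpm (same as input, |ω| = 128.9550 rpm)

Stage 1 [27T→27T]: ω = 130.0000×27/27 = 130.0000 rpm, dir flips to −; running = −130.0000
Stage 2 [74T→45T]: ω = 130.0000×74/45 = 213.7778 rpm, dir flips to +; running = +213.7778
Stage 3 [91T→50T]: ω = 213.7778×91/50 = 389.0756 rpm, dir flips to −; running = −389.0756
Stage 4 [50T→88T]: ω = 389.0756×50/88 = 221.0657 rpm, dir flips to +; running = +221.0657
Stage 5 [14T→14T]: ω = 221.0657×14/14 = 221.0657 rpm, dir flips to −; running = −221.0657
Stage 6 [14T→24T]: ω = 221.0657×14/24 = 128.9550 rpm, dir flips to +; running = +128.9550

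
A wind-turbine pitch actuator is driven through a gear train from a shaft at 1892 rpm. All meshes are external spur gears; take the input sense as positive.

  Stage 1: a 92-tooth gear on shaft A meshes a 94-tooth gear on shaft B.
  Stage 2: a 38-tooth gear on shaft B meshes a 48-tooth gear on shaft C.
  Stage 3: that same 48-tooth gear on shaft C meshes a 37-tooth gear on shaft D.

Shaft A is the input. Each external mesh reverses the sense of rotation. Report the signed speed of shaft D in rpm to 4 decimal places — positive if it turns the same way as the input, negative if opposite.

Stage 1 [92T→94T]: ω = 1892.0000×92/94 = 1851.7447 rpm, dir flips to −; running = −1851.7447
Stage 2 [38T→48T]: ω = 1851.7447×38/48 = 1465.9645 rpm, dir flips to +; running = +1465.9645
Stage 3 [48T→37T]: ω = 1465.9645×48/37 = 1901.7918 rpm, dir flips to −; running = −1901.7918

-1901.7918 rpm (opposite to input, |ω| = 1901.7918 rpm)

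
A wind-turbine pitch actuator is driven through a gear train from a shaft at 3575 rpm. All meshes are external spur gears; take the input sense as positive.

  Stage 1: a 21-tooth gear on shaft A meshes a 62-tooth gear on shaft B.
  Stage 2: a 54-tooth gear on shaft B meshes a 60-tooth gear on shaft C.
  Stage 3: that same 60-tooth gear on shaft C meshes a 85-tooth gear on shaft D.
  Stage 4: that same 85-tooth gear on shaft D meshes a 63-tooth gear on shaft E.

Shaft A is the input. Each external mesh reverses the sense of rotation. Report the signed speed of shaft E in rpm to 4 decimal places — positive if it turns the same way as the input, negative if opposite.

Stage 1 [21T→62T]: ω = 3575.0000×21/62 = 1210.8871 rpm, dir flips to −; running = −1210.8871
Stage 2 [54T→60T]: ω = 1210.8871×54/60 = 1089.7984 rpm, dir flips to +; running = +1089.7984
Stage 3 [60T→85T]: ω = 1089.7984×60/85 = 769.2694 rpm, dir flips to −; running = −769.2694
Stage 4 [85T→63T]: ω = 769.2694×85/63 = 1037.9032 rpm, dir flips to +; running = +1037.9032

+1037.9032 rpm (same as input, |ω| = 1037.9032 rpm)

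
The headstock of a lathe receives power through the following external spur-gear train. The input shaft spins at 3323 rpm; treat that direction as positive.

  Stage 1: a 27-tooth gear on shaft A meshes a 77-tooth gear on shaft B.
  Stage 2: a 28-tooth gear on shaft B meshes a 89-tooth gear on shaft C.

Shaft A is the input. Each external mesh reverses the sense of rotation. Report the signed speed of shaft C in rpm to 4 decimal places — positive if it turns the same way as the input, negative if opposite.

+366.5822 rpm (same as input, |ω| = 366.5822 rpm)

Stage 1 [27T→77T]: ω = 3323.0000×27/77 = 1165.2078 rpm, dir flips to −; running = −1165.2078
Stage 2 [28T→89T]: ω = 1165.2078×28/89 = 366.5822 rpm, dir flips to +; running = +366.5822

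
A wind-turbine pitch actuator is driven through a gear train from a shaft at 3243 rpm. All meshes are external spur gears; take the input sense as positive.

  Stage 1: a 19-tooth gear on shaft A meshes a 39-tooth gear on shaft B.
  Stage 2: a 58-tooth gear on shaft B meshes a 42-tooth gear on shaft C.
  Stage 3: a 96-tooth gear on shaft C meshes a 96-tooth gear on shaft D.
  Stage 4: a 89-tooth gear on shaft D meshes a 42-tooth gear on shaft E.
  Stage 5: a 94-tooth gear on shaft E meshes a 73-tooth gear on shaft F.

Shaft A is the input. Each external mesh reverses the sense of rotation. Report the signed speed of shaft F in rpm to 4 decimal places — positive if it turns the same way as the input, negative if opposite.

Stage 1 [19T→39T]: ω = 3243.0000×19/39 = 1579.9231 rpm, dir flips to −; running = −1579.9231
Stage 2 [58T→42T]: ω = 1579.9231×58/42 = 2181.7985 rpm, dir flips to +; running = +2181.7985
Stage 3 [96T→96T]: ω = 2181.7985×96/96 = 2181.7985 rpm, dir flips to −; running = −2181.7985
Stage 4 [89T→42T]: ω = 2181.7985×89/42 = 4623.3350 rpm, dir flips to +; running = +4623.3350
Stage 5 [94T→73T]: ω = 4623.3350×94/73 = 5953.3355 rpm, dir flips to −; running = −5953.3355

-5953.3355 rpm (opposite to input, |ω| = 5953.3355 rpm)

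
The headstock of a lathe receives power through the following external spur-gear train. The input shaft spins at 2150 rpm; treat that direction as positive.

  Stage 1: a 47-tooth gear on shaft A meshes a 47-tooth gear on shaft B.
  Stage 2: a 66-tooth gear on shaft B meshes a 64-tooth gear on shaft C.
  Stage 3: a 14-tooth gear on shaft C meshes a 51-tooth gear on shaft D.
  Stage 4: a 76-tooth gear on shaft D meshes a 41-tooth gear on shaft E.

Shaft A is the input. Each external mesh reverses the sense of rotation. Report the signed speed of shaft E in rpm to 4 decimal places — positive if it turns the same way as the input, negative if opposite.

Stage 1 [47T→47T]: ω = 2150.0000×47/47 = 2150.0000 rpm, dir flips to −; running = −2150.0000
Stage 2 [66T→64T]: ω = 2150.0000×66/64 = 2217.1875 rpm, dir flips to +; running = +2217.1875
Stage 3 [14T→51T]: ω = 2217.1875×14/51 = 608.6397 rpm, dir flips to −; running = −608.6397
Stage 4 [76T→41T]: ω = 608.6397×76/41 = 1128.2102 rpm, dir flips to +; running = +1128.2102

+1128.2102 rpm (same as input, |ω| = 1128.2102 rpm)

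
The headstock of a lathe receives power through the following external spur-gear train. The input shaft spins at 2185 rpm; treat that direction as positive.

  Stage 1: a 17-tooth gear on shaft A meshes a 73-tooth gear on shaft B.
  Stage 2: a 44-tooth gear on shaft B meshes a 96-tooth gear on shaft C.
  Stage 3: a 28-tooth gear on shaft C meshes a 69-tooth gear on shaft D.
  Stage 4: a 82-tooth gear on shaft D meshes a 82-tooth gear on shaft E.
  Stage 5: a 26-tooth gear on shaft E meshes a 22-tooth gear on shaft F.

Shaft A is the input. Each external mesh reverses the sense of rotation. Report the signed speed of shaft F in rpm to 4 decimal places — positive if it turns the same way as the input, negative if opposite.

-111.8455 rpm (opposite to input, |ω| = 111.8455 rpm)

Stage 1 [17T→73T]: ω = 2185.0000×17/73 = 508.8356 rpm, dir flips to −; running = −508.8356
Stage 2 [44T→96T]: ω = 508.8356×44/96 = 233.2163 rpm, dir flips to +; running = +233.2163
Stage 3 [28T→69T]: ω = 233.2163×28/69 = 94.6385 rpm, dir flips to −; running = −94.6385
Stage 4 [82T→82T]: ω = 94.6385×82/82 = 94.6385 rpm, dir flips to +; running = +94.6385
Stage 5 [26T→22T]: ω = 94.6385×26/22 = 111.8455 rpm, dir flips to −; running = −111.8455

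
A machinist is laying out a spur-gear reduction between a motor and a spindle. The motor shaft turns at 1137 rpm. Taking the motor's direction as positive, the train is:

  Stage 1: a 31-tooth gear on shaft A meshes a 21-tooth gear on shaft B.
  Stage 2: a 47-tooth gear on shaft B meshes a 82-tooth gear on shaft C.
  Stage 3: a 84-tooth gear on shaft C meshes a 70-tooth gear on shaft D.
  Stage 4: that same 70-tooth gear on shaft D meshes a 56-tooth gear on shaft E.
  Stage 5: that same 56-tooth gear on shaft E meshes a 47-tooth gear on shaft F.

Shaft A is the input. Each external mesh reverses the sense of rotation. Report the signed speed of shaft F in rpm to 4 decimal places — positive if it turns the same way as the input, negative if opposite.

Stage 1 [31T→21T]: ω = 1137.0000×31/21 = 1678.4286 rpm, dir flips to −; running = −1678.4286
Stage 2 [47T→82T]: ω = 1678.4286×47/82 = 962.0261 rpm, dir flips to +; running = +962.0261
Stage 3 [84T→70T]: ω = 962.0261×84/70 = 1154.4314 rpm, dir flips to −; running = −1154.4314
Stage 4 [70T→56T]: ω = 1154.4314×70/56 = 1443.0392 rpm, dir flips to +; running = +1443.0392
Stage 5 [56T→47T]: ω = 1443.0392×56/47 = 1719.3659 rpm, dir flips to −; running = −1719.3659

-1719.3659 rpm (opposite to input, |ω| = 1719.3659 rpm)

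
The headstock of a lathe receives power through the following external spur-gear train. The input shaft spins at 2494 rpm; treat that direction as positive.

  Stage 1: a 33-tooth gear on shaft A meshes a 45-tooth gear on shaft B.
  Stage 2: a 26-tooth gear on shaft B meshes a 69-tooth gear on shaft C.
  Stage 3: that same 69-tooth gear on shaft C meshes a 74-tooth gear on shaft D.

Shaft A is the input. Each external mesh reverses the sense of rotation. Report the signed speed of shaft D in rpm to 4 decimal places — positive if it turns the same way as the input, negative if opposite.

-642.5982 rpm (opposite to input, |ω| = 642.5982 rpm)

Stage 1 [33T→45T]: ω = 2494.0000×33/45 = 1828.9333 rpm, dir flips to −; running = −1828.9333
Stage 2 [26T→69T]: ω = 1828.9333×26/69 = 689.1633 rpm, dir flips to +; running = +689.1633
Stage 3 [69T→74T]: ω = 689.1633×69/74 = 642.5982 rpm, dir flips to −; running = −642.5982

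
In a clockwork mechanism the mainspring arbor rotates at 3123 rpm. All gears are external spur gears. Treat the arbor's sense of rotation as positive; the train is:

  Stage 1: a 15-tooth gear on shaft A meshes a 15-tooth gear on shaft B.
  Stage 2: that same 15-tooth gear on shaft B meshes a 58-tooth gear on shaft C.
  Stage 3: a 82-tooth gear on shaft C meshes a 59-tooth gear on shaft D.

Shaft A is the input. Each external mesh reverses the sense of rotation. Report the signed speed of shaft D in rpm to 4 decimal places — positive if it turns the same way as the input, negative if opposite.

Stage 1 [15T→15T]: ω = 3123.0000×15/15 = 3123.0000 rpm, dir flips to −; running = −3123.0000
Stage 2 [15T→58T]: ω = 3123.0000×15/58 = 807.6724 rpm, dir flips to +; running = +807.6724
Stage 3 [82T→59T]: ω = 807.6724×82/59 = 1122.5278 rpm, dir flips to −; running = −1122.5278

-1122.5278 rpm (opposite to input, |ω| = 1122.5278 rpm)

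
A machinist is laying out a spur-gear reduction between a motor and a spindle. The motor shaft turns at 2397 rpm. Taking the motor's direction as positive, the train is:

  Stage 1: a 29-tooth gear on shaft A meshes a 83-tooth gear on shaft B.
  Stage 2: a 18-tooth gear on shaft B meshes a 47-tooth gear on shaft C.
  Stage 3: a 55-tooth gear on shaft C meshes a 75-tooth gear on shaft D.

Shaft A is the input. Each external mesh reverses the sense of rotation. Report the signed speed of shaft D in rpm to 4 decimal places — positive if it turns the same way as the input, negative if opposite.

-235.2145 rpm (opposite to input, |ω| = 235.2145 rpm)

Stage 1 [29T→83T]: ω = 2397.0000×29/83 = 837.5060 rpm, dir flips to −; running = −837.5060
Stage 2 [18T→47T]: ω = 837.5060×18/47 = 320.7470 rpm, dir flips to +; running = +320.7470
Stage 3 [55T→75T]: ω = 320.7470×55/75 = 235.2145 rpm, dir flips to −; running = −235.2145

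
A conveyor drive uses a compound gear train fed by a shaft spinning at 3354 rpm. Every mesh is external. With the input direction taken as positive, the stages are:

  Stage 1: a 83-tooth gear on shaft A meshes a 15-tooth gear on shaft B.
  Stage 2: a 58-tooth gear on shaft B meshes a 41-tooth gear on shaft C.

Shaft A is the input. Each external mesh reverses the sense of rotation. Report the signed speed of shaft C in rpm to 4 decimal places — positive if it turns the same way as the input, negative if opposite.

Stage 1 [83T→15T]: ω = 3354.0000×83/15 = 18558.8000 rpm, dir flips to −; running = −18558.8000
Stage 2 [58T→41T]: ω = 18558.8000×58/41 = 26253.9122 rpm, dir flips to +; running = +26253.9122

+26253.9122 rpm (same as input, |ω| = 26253.9122 rpm)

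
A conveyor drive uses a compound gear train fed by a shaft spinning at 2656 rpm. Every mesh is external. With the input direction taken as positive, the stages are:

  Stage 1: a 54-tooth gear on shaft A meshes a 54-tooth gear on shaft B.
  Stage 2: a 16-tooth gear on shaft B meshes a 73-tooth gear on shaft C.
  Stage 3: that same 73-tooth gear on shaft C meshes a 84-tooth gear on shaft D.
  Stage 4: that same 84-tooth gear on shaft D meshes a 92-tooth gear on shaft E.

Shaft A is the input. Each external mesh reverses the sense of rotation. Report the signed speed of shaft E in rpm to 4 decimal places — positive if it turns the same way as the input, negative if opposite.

+461.9130 rpm (same as input, |ω| = 461.9130 rpm)

Stage 1 [54T→54T]: ω = 2656.0000×54/54 = 2656.0000 rpm, dir flips to −; running = −2656.0000
Stage 2 [16T→73T]: ω = 2656.0000×16/73 = 582.1370 rpm, dir flips to +; running = +582.1370
Stage 3 [73T→84T]: ω = 582.1370×73/84 = 505.9048 rpm, dir flips to −; running = −505.9048
Stage 4 [84T→92T]: ω = 505.9048×84/92 = 461.9130 rpm, dir flips to +; running = +461.9130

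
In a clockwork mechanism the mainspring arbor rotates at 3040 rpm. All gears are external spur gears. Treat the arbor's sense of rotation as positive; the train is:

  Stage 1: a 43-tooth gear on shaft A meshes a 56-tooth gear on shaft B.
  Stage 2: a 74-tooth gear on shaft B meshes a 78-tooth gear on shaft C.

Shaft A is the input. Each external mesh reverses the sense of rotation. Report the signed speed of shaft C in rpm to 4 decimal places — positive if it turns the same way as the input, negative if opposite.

Stage 1 [43T→56T]: ω = 3040.0000×43/56 = 2334.2857 rpm, dir flips to −; running = −2334.2857
Stage 2 [74T→78T]: ω = 2334.2857×74/78 = 2214.5788 rpm, dir flips to +; running = +2214.5788

+2214.5788 rpm (same as input, |ω| = 2214.5788 rpm)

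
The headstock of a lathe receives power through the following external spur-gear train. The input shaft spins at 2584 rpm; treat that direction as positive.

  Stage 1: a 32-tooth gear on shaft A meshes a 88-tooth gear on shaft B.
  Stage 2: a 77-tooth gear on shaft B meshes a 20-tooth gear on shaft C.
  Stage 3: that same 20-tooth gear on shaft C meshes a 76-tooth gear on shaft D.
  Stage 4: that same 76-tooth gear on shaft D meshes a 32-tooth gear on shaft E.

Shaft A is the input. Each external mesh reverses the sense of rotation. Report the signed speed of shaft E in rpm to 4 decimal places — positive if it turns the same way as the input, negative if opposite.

Stage 1 [32T→88T]: ω = 2584.0000×32/88 = 939.6364 rpm, dir flips to −; running = −939.6364
Stage 2 [77T→20T]: ω = 939.6364×77/20 = 3617.6000 rpm, dir flips to +; running = +3617.6000
Stage 3 [20T→76T]: ω = 3617.6000×20/76 = 952.0000 rpm, dir flips to −; running = −952.0000
Stage 4 [76T→32T]: ω = 952.0000×76/32 = 2261.0000 rpm, dir flips to +; running = +2261.0000

+2261.0000 rpm (same as input, |ω| = 2261.0000 rpm)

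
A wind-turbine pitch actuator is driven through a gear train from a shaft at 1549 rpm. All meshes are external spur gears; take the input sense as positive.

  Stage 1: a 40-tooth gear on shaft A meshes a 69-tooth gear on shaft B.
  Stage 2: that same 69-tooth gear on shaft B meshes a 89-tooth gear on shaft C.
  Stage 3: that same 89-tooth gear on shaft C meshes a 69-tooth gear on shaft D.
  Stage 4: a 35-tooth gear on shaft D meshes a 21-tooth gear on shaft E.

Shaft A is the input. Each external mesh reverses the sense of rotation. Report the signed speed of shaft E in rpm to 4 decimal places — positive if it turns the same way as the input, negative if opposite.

+1496.6184 rpm (same as input, |ω| = 1496.6184 rpm)

Stage 1 [40T→69T]: ω = 1549.0000×40/69 = 897.9710 rpm, dir flips to −; running = −897.9710
Stage 2 [69T→89T]: ω = 897.9710×69/89 = 696.1798 rpm, dir flips to +; running = +696.1798
Stage 3 [89T→69T]: ω = 696.1798×89/69 = 897.9710 rpm, dir flips to −; running = −897.9710
Stage 4 [35T→21T]: ω = 897.9710×35/21 = 1496.6184 rpm, dir flips to +; running = +1496.6184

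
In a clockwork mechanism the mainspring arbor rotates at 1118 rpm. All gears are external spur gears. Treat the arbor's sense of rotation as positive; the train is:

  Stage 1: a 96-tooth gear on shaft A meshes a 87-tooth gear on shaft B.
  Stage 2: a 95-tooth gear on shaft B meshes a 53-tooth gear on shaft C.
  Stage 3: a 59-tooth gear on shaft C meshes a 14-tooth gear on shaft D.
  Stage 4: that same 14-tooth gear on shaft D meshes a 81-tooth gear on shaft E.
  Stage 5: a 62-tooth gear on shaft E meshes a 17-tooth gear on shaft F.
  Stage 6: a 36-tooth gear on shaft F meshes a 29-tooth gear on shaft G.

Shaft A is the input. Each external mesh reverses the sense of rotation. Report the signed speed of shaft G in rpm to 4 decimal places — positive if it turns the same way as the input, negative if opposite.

Stage 1 [96T→87T]: ω = 1118.0000×96/87 = 1233.6552 rpm, dir flips to −; running = −1233.6552
Stage 2 [95T→53T]: ω = 1233.6552×95/53 = 2211.2687 rpm, dir flips to +; running = +2211.2687
Stage 3 [59T→14T]: ω = 2211.2687×59/14 = 9318.9181 rpm, dir flips to −; running = −9318.9181
Stage 4 [14T→81T]: ω = 9318.9181×14/81 = 1610.6772 rpm, dir flips to +; running = +1610.6772
Stage 5 [62T→17T]: ω = 1610.6772×62/17 = 5874.2345 rpm, dir flips to −; running = −5874.2345
Stage 6 [36T→29T]: ω = 5874.2345×36/29 = 7292.1532 rpm, dir flips to +; running = +7292.1532

+7292.1532 rpm (same as input, |ω| = 7292.1532 rpm)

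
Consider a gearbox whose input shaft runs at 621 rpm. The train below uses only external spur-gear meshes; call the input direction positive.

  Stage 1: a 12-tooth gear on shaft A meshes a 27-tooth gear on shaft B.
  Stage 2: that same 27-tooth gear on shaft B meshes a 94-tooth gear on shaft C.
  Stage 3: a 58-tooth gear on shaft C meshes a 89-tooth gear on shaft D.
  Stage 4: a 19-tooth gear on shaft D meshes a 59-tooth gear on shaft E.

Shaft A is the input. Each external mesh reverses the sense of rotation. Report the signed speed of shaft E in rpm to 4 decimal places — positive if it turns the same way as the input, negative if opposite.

Stage 1 [12T→27T]: ω = 621.0000×12/27 = 276.0000 rpm, dir flips to −; running = −276.0000
Stage 2 [27T→94T]: ω = 276.0000×27/94 = 79.2766 rpm, dir flips to +; running = +79.2766
Stage 3 [58T→89T]: ω = 79.2766×58/89 = 51.6634 rpm, dir flips to −; running = −51.6634
Stage 4 [19T→59T]: ω = 51.6634×19/59 = 16.6374 rpm, dir flips to +; running = +16.6374

+16.6374 rpm (same as input, |ω| = 16.6374 rpm)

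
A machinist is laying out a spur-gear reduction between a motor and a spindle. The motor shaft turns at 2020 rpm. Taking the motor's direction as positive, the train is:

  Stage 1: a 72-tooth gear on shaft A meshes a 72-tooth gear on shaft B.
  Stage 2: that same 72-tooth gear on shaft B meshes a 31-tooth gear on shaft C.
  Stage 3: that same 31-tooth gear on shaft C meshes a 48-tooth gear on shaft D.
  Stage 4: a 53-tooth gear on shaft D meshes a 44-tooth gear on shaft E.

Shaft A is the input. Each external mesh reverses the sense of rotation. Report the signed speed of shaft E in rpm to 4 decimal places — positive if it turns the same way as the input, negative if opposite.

+3649.7727 rpm (same as input, |ω| = 3649.7727 rpm)

Stage 1 [72T→72T]: ω = 2020.0000×72/72 = 2020.0000 rpm, dir flips to −; running = −2020.0000
Stage 2 [72T→31T]: ω = 2020.0000×72/31 = 4691.6129 rpm, dir flips to +; running = +4691.6129
Stage 3 [31T→48T]: ω = 4691.6129×31/48 = 3030.0000 rpm, dir flips to −; running = −3030.0000
Stage 4 [53T→44T]: ω = 3030.0000×53/44 = 3649.7727 rpm, dir flips to +; running = +3649.7727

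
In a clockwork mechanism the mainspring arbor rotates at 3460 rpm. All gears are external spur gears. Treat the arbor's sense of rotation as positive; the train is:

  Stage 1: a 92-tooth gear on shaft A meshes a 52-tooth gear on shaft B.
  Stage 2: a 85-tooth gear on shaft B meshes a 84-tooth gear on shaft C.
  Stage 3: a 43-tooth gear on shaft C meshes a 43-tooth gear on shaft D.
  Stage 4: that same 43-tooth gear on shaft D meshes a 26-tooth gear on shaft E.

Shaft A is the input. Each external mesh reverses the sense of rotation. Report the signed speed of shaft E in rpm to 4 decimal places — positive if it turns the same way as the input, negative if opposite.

+10244.6076 rpm (same as input, |ω| = 10244.6076 rpm)

Stage 1 [92T→52T]: ω = 3460.0000×92/52 = 6121.5385 rpm, dir flips to −; running = −6121.5385
Stage 2 [85T→84T]: ω = 6121.5385×85/84 = 6194.4139 rpm, dir flips to +; running = +6194.4139
Stage 3 [43T→43T]: ω = 6194.4139×43/43 = 6194.4139 rpm, dir flips to −; running = −6194.4139
Stage 4 [43T→26T]: ω = 6194.4139×43/26 = 10244.6076 rpm, dir flips to +; running = +10244.6076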